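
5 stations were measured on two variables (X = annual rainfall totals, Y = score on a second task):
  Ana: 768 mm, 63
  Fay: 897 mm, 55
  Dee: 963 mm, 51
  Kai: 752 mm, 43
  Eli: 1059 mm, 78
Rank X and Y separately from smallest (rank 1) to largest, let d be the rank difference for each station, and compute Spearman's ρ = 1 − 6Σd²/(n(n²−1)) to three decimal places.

0.600

Ranks of variable 1: 2, 3, 4, 1, 5
Ranks of variable 2: 4, 3, 2, 1, 5
d = r₁ − r₂: -2, 0, 2, 0, 0
d²: 4, 0, 4, 0, 0; Σd² = 8
ρ = 1 − 6·8/(5·24) = 1 − 48/120 = 0.600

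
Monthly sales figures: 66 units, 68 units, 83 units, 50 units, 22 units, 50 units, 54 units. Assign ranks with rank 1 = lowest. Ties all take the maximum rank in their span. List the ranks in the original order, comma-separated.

5, 6, 7, 3, 1, 3, 4

Sorted (ascending): 22, 50, 50, 54, 66, 68, 83
The 2 values of 50 occupy positions 2–3 → each gets rank 3.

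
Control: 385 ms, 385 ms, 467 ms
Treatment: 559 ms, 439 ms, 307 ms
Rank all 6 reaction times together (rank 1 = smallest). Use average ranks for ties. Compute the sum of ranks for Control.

10

Sorted (ascending): 307, 385, 385, 439, 467, 559
The 2 values of 385 occupy positions 2–3 → average rank (2+3)/2 = 2.5.
Control values → pooled ranks: 385→2.5, 385→2.5, 467→5
Rank sum = 2.5 + 2.5 + 5 = 10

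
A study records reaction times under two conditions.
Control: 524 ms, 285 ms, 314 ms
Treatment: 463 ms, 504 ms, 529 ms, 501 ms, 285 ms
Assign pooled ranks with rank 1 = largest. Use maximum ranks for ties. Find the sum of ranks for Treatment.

Sorted (descending): 529, 524, 504, 501, 463, 314, 285, 285
The 2 values of 285 occupy positions 7–8 → each gets rank 8.
Treatment values → pooled ranks: 463→5, 504→3, 529→1, 501→4, 285→8
Rank sum = 5 + 3 + 1 + 4 + 8 = 21

21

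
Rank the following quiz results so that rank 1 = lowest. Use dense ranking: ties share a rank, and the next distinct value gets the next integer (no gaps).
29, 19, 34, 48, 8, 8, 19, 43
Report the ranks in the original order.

3, 2, 4, 6, 1, 1, 2, 5

Sorted (ascending): 8, 8, 19, 19, 29, 34, 43, 48
The 2 values of 8 share dense rank 1.
The 2 values of 19 share dense rank 2.
Remaining distinct values take the next consecutive integers.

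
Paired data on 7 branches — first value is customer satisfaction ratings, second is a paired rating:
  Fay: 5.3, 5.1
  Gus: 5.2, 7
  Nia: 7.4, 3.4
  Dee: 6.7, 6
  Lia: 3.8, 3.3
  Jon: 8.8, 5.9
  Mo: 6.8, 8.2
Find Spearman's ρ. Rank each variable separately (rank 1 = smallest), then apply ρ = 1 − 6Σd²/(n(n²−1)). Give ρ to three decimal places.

Ranks of variable 1: 3, 2, 6, 4, 1, 7, 5
Ranks of variable 2: 3, 6, 2, 5, 1, 4, 7
d = r₁ − r₂: 0, -4, 4, -1, 0, 3, -2
d²: 0, 16, 16, 1, 0, 9, 4; Σd² = 46
ρ = 1 − 6·46/(7·48) = 1 − 276/336 = 0.179

0.179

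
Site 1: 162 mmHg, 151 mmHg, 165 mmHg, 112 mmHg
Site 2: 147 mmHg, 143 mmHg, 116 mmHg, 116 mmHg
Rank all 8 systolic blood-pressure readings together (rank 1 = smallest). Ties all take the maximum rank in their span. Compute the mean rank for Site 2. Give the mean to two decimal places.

3.75

Sorted (ascending): 112, 116, 116, 143, 147, 151, 162, 165
The 2 values of 116 occupy positions 2–3 → each gets rank 3.
Site 2 values → pooled ranks: 147→5, 143→4, 116→3, 116→3
Mean rank = (5 + 4 + 3 + 3) / 4 = 3.75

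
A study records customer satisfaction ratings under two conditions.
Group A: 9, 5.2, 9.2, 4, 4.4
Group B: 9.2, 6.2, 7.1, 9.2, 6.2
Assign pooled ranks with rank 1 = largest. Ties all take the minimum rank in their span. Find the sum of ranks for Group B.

19

Sorted (descending): 9.2, 9.2, 9.2, 9, 7.1, 6.2, 6.2, 5.2, 4.4, 4
The 3 values of 9.2 occupy positions 1–3 → each gets rank 1.
The 2 values of 6.2 occupy positions 6–7 → each gets rank 6.
Group B values → pooled ranks: 9.2→1, 6.2→6, 7.1→5, 9.2→1, 6.2→6
Rank sum = 1 + 6 + 5 + 1 + 6 = 19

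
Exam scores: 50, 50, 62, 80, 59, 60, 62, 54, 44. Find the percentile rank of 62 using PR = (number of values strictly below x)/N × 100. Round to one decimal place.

66.7

N = 9.
Strictly below 62: 6. Equal to 62: 2.
PR = 6/9 × 100 = 66.7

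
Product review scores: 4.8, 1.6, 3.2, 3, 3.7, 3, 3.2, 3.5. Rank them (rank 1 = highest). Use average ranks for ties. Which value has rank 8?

1.6

Sorted (descending): 4.8, 3.7, 3.5, 3.2, 3.2, 3, 3, 1.6
The 2 values of 3.2 occupy positions 4–5 → average rank (4+5)/2 = 4.5.
The 2 values of 3 occupy positions 6–7 → average rank (6+7)/2 = 6.5.
Rank 8 → value 1.6.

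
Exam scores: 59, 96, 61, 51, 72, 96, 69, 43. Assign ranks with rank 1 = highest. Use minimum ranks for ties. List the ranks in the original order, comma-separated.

Sorted (descending): 96, 96, 72, 69, 61, 59, 51, 43
The 2 values of 96 occupy positions 1–2 → each gets rank 1.

6, 1, 5, 7, 3, 1, 4, 8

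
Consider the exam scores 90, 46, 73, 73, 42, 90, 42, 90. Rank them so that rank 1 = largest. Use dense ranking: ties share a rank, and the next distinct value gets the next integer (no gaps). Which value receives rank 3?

Sorted (descending): 90, 90, 90, 73, 73, 46, 42, 42
The 3 values of 90 share dense rank 1.
The 2 values of 73 share dense rank 2.
The 2 values of 42 share dense rank 4.
Remaining distinct values take the next consecutive integers.
Rank 3 → value 46.

46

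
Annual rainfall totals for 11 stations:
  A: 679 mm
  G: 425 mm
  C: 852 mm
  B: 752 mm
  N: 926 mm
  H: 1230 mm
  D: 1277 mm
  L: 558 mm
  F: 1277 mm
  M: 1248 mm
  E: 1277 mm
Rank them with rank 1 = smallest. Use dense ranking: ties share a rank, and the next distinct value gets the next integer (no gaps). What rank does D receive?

Sorted (ascending): 425, 558, 679, 752, 852, 926, 1230, 1248, 1277, 1277, 1277
The 3 values of 1277 share dense rank 9.
Remaining distinct values take the next consecutive integers.
D has value 1277 mm → rank 9.

9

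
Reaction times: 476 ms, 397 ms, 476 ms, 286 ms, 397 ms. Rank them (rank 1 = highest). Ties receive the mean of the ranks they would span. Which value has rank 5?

Sorted (descending): 476, 476, 397, 397, 286
The 2 values of 476 occupy positions 1–2 → average rank (1+2)/2 = 1.5.
The 2 values of 397 occupy positions 3–4 → average rank (3+4)/2 = 3.5.
Rank 5 → value 286.

286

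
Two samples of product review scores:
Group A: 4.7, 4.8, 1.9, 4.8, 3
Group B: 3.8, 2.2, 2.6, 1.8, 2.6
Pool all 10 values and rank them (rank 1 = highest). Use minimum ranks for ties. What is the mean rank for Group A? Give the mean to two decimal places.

3.80

Sorted (descending): 4.8, 4.8, 4.7, 3.8, 3, 2.6, 2.6, 2.2, 1.9, 1.8
The 2 values of 4.8 occupy positions 1–2 → each gets rank 1.
The 2 values of 2.6 occupy positions 6–7 → each gets rank 6.
Group A values → pooled ranks: 4.7→3, 4.8→1, 1.9→9, 4.8→1, 3→5
Mean rank = (3 + 1 + 9 + 1 + 5) / 5 = 3.80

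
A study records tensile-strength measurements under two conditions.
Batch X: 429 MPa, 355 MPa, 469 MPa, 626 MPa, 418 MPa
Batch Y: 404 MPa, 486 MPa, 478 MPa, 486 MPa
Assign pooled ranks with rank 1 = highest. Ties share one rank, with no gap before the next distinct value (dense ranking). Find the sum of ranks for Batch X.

Sorted (descending): 626, 486, 486, 478, 469, 429, 418, 404, 355
The 2 values of 486 share dense rank 2.
Remaining distinct values take the next consecutive integers.
Batch X values → pooled ranks: 429→5, 355→8, 469→4, 626→1, 418→6
Rank sum = 5 + 8 + 4 + 1 + 6 = 24

24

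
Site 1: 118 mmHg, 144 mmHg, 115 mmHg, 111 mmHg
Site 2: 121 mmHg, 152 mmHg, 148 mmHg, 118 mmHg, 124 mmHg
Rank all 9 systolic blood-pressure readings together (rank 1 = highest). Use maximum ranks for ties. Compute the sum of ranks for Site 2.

Sorted (descending): 152, 148, 144, 124, 121, 118, 118, 115, 111
The 2 values of 118 occupy positions 6–7 → each gets rank 7.
Site 2 values → pooled ranks: 121→5, 152→1, 148→2, 118→7, 124→4
Rank sum = 5 + 1 + 2 + 7 + 4 = 19

19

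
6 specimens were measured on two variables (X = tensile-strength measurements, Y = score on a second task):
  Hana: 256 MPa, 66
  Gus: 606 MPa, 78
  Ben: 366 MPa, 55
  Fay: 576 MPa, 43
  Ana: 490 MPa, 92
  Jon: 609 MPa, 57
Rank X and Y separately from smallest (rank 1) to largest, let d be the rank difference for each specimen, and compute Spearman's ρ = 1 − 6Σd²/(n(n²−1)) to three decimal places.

Ranks of variable 1: 1, 5, 2, 4, 3, 6
Ranks of variable 2: 4, 5, 2, 1, 6, 3
d = r₁ − r₂: -3, 0, 0, 3, -3, 3
d²: 9, 0, 0, 9, 9, 9; Σd² = 36
ρ = 1 − 6·36/(6·35) = 1 − 216/210 = -0.029

-0.029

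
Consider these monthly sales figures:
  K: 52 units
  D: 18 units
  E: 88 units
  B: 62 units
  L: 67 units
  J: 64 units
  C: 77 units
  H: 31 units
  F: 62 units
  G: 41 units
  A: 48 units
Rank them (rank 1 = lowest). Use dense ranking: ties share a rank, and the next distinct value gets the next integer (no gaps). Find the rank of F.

Sorted (ascending): 18, 31, 41, 48, 52, 62, 62, 64, 67, 77, 88
The 2 values of 62 share dense rank 6.
Remaining distinct values take the next consecutive integers.
F has value 62 units → rank 6.

6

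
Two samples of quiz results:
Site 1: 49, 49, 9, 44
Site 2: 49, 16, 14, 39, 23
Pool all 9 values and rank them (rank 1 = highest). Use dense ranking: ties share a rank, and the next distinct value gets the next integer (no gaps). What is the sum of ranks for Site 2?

Sorted (descending): 49, 49, 49, 44, 39, 23, 16, 14, 9
The 3 values of 49 share dense rank 1.
Remaining distinct values take the next consecutive integers.
Site 2 values → pooled ranks: 49→1, 16→5, 14→6, 39→3, 23→4
Rank sum = 1 + 5 + 6 + 3 + 4 = 19

19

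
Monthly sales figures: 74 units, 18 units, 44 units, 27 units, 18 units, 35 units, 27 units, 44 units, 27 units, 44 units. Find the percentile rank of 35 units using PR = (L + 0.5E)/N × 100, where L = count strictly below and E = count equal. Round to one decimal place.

N = 10.
Strictly below 35: 5. Equal to 35: 1.
PR = (5 + 0.5·1)/10 × 100 = 55.0

55.0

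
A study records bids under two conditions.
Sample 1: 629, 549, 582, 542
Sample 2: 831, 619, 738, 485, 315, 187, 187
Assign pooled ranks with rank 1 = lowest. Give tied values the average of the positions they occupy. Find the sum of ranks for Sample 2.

Sorted (ascending): 187, 187, 315, 485, 542, 549, 582, 619, 629, 738, 831
The 2 values of 187 occupy positions 1–2 → average rank (1+2)/2 = 1.5.
Sample 2 values → pooled ranks: 831→11, 619→8, 738→10, 485→4, 315→3, 187→1.5, 187→1.5
Rank sum = 11 + 8 + 10 + 4 + 3 + 1.5 + 1.5 = 39

39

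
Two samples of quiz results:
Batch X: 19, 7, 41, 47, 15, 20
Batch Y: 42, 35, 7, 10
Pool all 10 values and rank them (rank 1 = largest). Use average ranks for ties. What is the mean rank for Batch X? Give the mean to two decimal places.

Sorted (descending): 47, 42, 41, 35, 20, 19, 15, 10, 7, 7
The 2 values of 7 occupy positions 9–10 → average rank (9+10)/2 = 9.5.
Batch X values → pooled ranks: 19→6, 7→9.5, 41→3, 47→1, 15→7, 20→5
Mean rank = (6 + 9.5 + 3 + 1 + 7 + 5) / 6 = 5.25

5.25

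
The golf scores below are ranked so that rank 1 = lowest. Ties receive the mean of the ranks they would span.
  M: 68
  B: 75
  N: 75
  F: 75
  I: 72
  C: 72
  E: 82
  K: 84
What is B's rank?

5

Sorted (ascending): 68, 72, 72, 75, 75, 75, 82, 84
The 2 values of 72 occupy positions 2–3 → average rank (2+3)/2 = 2.5.
The 3 values of 75 occupy positions 4–6 → average rank 5.
B has value 75 → rank 5.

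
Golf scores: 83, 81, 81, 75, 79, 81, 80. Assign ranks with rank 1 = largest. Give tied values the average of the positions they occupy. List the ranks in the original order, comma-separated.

1, 3, 3, 7, 6, 3, 5

Sorted (descending): 83, 81, 81, 81, 80, 79, 75
The 3 values of 81 occupy positions 2–4 → average rank 3.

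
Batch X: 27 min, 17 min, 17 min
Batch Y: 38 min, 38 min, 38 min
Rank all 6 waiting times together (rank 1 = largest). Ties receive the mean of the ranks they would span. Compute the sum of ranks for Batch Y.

Sorted (descending): 38, 38, 38, 27, 17, 17
The 3 values of 38 occupy positions 1–3 → average rank 2.
The 2 values of 17 occupy positions 5–6 → average rank (5+6)/2 = 5.5.
Batch Y values → pooled ranks: 38→2, 38→2, 38→2
Rank sum = 2 + 2 + 2 = 6

6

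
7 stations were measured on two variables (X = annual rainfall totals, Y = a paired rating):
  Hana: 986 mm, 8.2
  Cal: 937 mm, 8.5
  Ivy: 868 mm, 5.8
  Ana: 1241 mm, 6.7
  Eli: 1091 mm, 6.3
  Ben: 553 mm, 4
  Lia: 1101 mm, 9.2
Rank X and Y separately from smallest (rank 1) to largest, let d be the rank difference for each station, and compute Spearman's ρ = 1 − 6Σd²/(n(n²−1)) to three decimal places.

Ranks of variable 1: 4, 3, 2, 7, 5, 1, 6
Ranks of variable 2: 5, 6, 2, 4, 3, 1, 7
d = r₁ − r₂: -1, -3, 0, 3, 2, 0, -1
d²: 1, 9, 0, 9, 4, 0, 1; Σd² = 24
ρ = 1 − 6·24/(7·48) = 1 − 144/336 = 0.571

0.571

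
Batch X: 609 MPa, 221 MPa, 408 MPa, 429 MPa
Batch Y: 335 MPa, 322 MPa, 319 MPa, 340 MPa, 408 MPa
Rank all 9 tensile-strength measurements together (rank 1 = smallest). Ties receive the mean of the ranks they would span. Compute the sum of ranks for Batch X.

24.5

Sorted (ascending): 221, 319, 322, 335, 340, 408, 408, 429, 609
The 2 values of 408 occupy positions 6–7 → average rank (6+7)/2 = 6.5.
Batch X values → pooled ranks: 609→9, 221→1, 408→6.5, 429→8
Rank sum = 9 + 1 + 6.5 + 8 = 24.5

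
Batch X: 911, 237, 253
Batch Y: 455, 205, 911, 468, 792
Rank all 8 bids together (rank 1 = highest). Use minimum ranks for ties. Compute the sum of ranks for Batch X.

14

Sorted (descending): 911, 911, 792, 468, 455, 253, 237, 205
The 2 values of 911 occupy positions 1–2 → each gets rank 1.
Batch X values → pooled ranks: 911→1, 237→7, 253→6
Rank sum = 1 + 7 + 6 = 14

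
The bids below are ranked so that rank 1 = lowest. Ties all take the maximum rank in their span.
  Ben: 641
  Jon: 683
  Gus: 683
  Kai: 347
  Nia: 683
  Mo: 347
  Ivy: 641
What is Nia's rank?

7

Sorted (ascending): 347, 347, 641, 641, 683, 683, 683
The 2 values of 347 occupy positions 1–2 → each gets rank 2.
The 2 values of 641 occupy positions 3–4 → each gets rank 4.
The 3 values of 683 occupy positions 5–7 → each gets rank 7.
Nia has value 683 → rank 7.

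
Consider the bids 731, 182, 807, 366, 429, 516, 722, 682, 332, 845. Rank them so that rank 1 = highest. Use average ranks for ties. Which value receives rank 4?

722

Sorted (descending): 845, 807, 731, 722, 682, 516, 429, 366, 332, 182
No ties — each value takes its position as its rank.
Rank 4 → value 722.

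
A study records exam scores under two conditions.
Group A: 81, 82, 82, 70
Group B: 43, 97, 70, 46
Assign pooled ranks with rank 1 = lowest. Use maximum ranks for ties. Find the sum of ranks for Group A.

23

Sorted (ascending): 43, 46, 70, 70, 81, 82, 82, 97
The 2 values of 70 occupy positions 3–4 → each gets rank 4.
The 2 values of 82 occupy positions 6–7 → each gets rank 7.
Group A values → pooled ranks: 81→5, 82→7, 82→7, 70→4
Rank sum = 5 + 7 + 7 + 4 = 23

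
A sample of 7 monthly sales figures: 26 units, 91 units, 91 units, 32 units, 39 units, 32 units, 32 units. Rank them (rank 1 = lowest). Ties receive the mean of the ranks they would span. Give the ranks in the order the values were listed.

1, 6.5, 6.5, 3, 5, 3, 3

Sorted (ascending): 26, 32, 32, 32, 39, 91, 91
The 3 values of 32 occupy positions 2–4 → average rank 3.
The 2 values of 91 occupy positions 6–7 → average rank (6+7)/2 = 6.5.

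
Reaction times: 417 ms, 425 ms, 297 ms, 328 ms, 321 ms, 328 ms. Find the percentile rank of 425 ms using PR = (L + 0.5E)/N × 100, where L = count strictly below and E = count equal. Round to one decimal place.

N = 6.
Strictly below 425: 5. Equal to 425: 1.
PR = (5 + 0.5·1)/6 × 100 = 91.7

91.7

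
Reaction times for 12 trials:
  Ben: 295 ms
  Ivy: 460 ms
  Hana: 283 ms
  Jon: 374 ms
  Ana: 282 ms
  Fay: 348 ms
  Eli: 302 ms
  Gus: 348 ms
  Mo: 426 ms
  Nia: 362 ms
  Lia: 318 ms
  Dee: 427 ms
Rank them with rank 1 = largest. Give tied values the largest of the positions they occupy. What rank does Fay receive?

7

Sorted (descending): 460, 427, 426, 374, 362, 348, 348, 318, 302, 295, 283, 282
The 2 values of 348 occupy positions 6–7 → each gets rank 7.
Fay has value 348 ms → rank 7.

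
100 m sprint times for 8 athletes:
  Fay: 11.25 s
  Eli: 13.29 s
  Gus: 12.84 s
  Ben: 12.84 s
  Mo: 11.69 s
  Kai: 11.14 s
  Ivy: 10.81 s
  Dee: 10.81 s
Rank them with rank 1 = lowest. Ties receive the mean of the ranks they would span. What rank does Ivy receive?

1.5

Sorted (ascending): 10.81, 10.81, 11.14, 11.25, 11.69, 12.84, 12.84, 13.29
The 2 values of 10.81 occupy positions 1–2 → average rank (1+2)/2 = 1.5.
The 2 values of 12.84 occupy positions 6–7 → average rank (6+7)/2 = 6.5.
Ivy has value 10.81 s → rank 1.5.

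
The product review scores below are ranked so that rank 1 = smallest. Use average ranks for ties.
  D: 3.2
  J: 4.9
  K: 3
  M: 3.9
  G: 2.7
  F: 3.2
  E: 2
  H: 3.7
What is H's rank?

6

Sorted (ascending): 2, 2.7, 3, 3.2, 3.2, 3.7, 3.9, 4.9
The 2 values of 3.2 occupy positions 4–5 → average rank (4+5)/2 = 4.5.
H has value 3.7 → rank 6.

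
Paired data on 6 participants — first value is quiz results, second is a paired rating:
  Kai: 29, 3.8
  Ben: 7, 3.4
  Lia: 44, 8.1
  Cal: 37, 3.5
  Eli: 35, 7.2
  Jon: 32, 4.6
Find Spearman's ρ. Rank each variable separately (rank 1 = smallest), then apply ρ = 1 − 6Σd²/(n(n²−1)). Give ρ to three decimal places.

Ranks of variable 1: 2, 1, 6, 5, 4, 3
Ranks of variable 2: 3, 1, 6, 2, 5, 4
d = r₁ − r₂: -1, 0, 0, 3, -1, -1
d²: 1, 0, 0, 9, 1, 1; Σd² = 12
ρ = 1 − 6·12/(6·35) = 1 − 72/210 = 0.657

0.657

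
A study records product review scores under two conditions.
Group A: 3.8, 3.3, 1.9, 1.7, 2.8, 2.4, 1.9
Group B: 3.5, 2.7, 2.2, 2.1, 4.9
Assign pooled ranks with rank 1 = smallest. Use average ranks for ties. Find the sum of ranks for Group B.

Sorted (ascending): 1.7, 1.9, 1.9, 2.1, 2.2, 2.4, 2.7, 2.8, 3.3, 3.5, 3.8, 4.9
The 2 values of 1.9 occupy positions 2–3 → average rank (2+3)/2 = 2.5.
Group B values → pooled ranks: 3.5→10, 2.7→7, 2.2→5, 2.1→4, 4.9→12
Rank sum = 10 + 7 + 5 + 4 + 12 = 38

38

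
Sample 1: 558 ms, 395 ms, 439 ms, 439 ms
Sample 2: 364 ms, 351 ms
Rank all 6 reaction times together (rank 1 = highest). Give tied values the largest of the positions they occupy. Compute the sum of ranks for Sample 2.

Sorted (descending): 558, 439, 439, 395, 364, 351
The 2 values of 439 occupy positions 2–3 → each gets rank 3.
Sample 2 values → pooled ranks: 364→5, 351→6
Rank sum = 5 + 6 = 11

11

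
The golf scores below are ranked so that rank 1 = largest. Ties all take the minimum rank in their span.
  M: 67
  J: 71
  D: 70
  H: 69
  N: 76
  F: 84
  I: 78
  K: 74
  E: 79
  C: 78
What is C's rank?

Sorted (descending): 84, 79, 78, 78, 76, 74, 71, 70, 69, 67
The 2 values of 78 occupy positions 3–4 → each gets rank 3.
C has value 78 → rank 3.

3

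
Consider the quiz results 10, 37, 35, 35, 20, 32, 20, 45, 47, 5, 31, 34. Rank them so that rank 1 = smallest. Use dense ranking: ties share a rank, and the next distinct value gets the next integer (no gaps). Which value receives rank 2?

10

Sorted (ascending): 5, 10, 20, 20, 31, 32, 34, 35, 35, 37, 45, 47
The 2 values of 20 share dense rank 3.
The 2 values of 35 share dense rank 7.
Remaining distinct values take the next consecutive integers.
Rank 2 → value 10.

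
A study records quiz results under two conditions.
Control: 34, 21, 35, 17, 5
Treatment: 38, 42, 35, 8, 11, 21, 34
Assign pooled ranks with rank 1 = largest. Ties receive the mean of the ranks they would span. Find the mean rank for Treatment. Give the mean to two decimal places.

Sorted (descending): 42, 38, 35, 35, 34, 34, 21, 21, 17, 11, 8, 5
The 2 values of 35 occupy positions 3–4 → average rank (3+4)/2 = 3.5.
The 2 values of 34 occupy positions 5–6 → average rank (5+6)/2 = 5.5.
The 2 values of 21 occupy positions 7–8 → average rank (7+8)/2 = 7.5.
Treatment values → pooled ranks: 38→2, 42→1, 35→3.5, 8→11, 11→10, 21→7.5, 34→5.5
Mean rank = (2 + 1 + 3.5 + 11 + 10 + 7.5 + 5.5) / 7 = 5.79

5.79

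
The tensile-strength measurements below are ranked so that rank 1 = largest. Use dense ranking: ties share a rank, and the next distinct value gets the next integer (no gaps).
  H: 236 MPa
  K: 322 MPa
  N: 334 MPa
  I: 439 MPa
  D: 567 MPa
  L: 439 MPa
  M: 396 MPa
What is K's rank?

Sorted (descending): 567, 439, 439, 396, 334, 322, 236
The 2 values of 439 share dense rank 2.
Remaining distinct values take the next consecutive integers.
K has value 322 MPa → rank 5.

5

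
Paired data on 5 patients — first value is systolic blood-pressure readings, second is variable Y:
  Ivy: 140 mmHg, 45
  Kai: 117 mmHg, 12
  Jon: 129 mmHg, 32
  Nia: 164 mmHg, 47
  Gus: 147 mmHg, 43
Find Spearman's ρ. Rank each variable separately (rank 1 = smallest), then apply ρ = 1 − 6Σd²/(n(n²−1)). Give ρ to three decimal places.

Ranks of variable 1: 3, 1, 2, 5, 4
Ranks of variable 2: 4, 1, 2, 5, 3
d = r₁ − r₂: -1, 0, 0, 0, 1
d²: 1, 0, 0, 0, 1; Σd² = 2
ρ = 1 − 6·2/(5·24) = 1 − 12/120 = 0.900

0.900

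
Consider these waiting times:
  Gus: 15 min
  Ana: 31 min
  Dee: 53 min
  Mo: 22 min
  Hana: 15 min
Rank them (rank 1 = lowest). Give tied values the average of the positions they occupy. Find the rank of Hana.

1.5

Sorted (ascending): 15, 15, 22, 31, 53
The 2 values of 15 occupy positions 1–2 → average rank (1+2)/2 = 1.5.
Hana has value 15 min → rank 1.5.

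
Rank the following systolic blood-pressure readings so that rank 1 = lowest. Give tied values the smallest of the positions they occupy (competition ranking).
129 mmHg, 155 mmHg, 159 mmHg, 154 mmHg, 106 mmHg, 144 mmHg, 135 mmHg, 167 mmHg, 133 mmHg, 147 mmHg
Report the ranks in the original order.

Sorted (ascending): 106, 129, 133, 135, 144, 147, 154, 155, 159, 167
No ties — each value takes its position as its rank.

2, 8, 9, 7, 1, 5, 4, 10, 3, 6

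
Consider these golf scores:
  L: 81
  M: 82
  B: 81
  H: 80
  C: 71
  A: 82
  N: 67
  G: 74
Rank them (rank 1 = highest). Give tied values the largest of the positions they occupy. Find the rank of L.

4

Sorted (descending): 82, 82, 81, 81, 80, 74, 71, 67
The 2 values of 82 occupy positions 1–2 → each gets rank 2.
The 2 values of 81 occupy positions 3–4 → each gets rank 4.
L has value 81 → rank 4.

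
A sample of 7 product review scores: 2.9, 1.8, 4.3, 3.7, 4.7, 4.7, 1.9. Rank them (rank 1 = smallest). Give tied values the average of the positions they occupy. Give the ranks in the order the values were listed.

3, 1, 5, 4, 6.5, 6.5, 2

Sorted (ascending): 1.8, 1.9, 2.9, 3.7, 4.3, 4.7, 4.7
The 2 values of 4.7 occupy positions 6–7 → average rank (6+7)/2 = 6.5.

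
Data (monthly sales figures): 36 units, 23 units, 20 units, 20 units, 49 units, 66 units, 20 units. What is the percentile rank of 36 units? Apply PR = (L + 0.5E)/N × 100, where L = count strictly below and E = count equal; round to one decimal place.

N = 7.
Strictly below 36: 4. Equal to 36: 1.
PR = (4 + 0.5·1)/7 × 100 = 64.3

64.3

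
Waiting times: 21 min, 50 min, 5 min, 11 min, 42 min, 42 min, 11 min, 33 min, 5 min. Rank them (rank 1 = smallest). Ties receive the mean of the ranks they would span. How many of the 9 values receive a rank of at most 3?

2

Sorted (ascending): 5, 5, 11, 11, 21, 33, 42, 42, 50
The 2 values of 5 occupy positions 1–2 → average rank (1+2)/2 = 1.5.
The 2 values of 11 occupy positions 3–4 → average rank (3+4)/2 = 3.5.
The 2 values of 42 occupy positions 7–8 → average rank (7+8)/2 = 7.5.
Ranks ≤ 3: {1.5, 1.5} → 2 values.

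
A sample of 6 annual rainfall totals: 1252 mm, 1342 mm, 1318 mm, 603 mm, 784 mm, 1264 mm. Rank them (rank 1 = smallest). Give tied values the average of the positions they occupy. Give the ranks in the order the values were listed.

3, 6, 5, 1, 2, 4

Sorted (ascending): 603, 784, 1252, 1264, 1318, 1342
No ties — each value takes its position as its rank.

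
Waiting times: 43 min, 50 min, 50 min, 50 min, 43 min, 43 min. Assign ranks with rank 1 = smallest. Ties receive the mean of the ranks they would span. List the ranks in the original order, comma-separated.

2, 5, 5, 5, 2, 2

Sorted (ascending): 43, 43, 43, 50, 50, 50
The 3 values of 43 occupy positions 1–3 → average rank 2.
The 3 values of 50 occupy positions 4–6 → average rank 5.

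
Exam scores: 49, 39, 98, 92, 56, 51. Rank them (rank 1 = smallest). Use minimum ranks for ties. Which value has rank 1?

39

Sorted (ascending): 39, 49, 51, 56, 92, 98
No ties — each value takes its position as its rank.
Rank 1 → value 39.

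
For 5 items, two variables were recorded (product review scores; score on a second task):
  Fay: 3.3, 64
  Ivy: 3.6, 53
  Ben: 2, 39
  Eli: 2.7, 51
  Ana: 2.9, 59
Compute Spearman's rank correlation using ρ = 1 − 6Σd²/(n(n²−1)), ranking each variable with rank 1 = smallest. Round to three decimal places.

Ranks of variable 1: 4, 5, 1, 2, 3
Ranks of variable 2: 5, 3, 1, 2, 4
d = r₁ − r₂: -1, 2, 0, 0, -1
d²: 1, 4, 0, 0, 1; Σd² = 6
ρ = 1 − 6·6/(5·24) = 1 − 36/120 = 0.700

0.700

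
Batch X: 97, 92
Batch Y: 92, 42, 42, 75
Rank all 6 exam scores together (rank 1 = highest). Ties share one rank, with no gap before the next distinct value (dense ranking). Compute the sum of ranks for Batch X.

Sorted (descending): 97, 92, 92, 75, 42, 42
The 2 values of 92 share dense rank 2.
The 2 values of 42 share dense rank 4.
Remaining distinct values take the next consecutive integers.
Batch X values → pooled ranks: 97→1, 92→2
Rank sum = 1 + 2 = 3

3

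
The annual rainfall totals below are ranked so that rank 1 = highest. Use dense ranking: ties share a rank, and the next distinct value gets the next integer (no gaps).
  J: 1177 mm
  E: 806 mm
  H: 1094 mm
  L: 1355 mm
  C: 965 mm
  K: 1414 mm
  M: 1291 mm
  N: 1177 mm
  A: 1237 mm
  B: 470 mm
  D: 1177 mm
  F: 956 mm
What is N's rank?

5

Sorted (descending): 1414, 1355, 1291, 1237, 1177, 1177, 1177, 1094, 965, 956, 806, 470
The 3 values of 1177 share dense rank 5.
Remaining distinct values take the next consecutive integers.
N has value 1177 mm → rank 5.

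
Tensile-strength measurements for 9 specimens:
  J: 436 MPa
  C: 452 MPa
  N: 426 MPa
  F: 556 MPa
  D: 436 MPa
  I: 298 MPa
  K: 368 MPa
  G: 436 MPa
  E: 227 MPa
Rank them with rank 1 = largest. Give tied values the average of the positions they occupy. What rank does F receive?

Sorted (descending): 556, 452, 436, 436, 436, 426, 368, 298, 227
The 3 values of 436 occupy positions 3–5 → average rank 4.
F has value 556 MPa → rank 1.

1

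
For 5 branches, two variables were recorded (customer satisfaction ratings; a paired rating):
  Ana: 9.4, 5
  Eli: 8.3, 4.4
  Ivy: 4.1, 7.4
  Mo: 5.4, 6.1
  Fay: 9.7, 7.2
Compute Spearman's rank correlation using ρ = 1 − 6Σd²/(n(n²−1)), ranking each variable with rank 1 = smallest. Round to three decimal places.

-0.300

Ranks of variable 1: 4, 3, 1, 2, 5
Ranks of variable 2: 2, 1, 5, 3, 4
d = r₁ − r₂: 2, 2, -4, -1, 1
d²: 4, 4, 16, 1, 1; Σd² = 26
ρ = 1 − 6·26/(5·24) = 1 − 156/120 = -0.300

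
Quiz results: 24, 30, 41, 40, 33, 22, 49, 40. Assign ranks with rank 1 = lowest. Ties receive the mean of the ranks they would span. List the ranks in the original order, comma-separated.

Sorted (ascending): 22, 24, 30, 33, 40, 40, 41, 49
The 2 values of 40 occupy positions 5–6 → average rank (5+6)/2 = 5.5.

2, 3, 7, 5.5, 4, 1, 8, 5.5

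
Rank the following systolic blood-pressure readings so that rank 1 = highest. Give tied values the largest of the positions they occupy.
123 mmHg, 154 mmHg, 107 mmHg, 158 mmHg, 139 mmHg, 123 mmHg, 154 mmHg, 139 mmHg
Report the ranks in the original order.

Sorted (descending): 158, 154, 154, 139, 139, 123, 123, 107
The 2 values of 154 occupy positions 2–3 → each gets rank 3.
The 2 values of 139 occupy positions 4–5 → each gets rank 5.
The 2 values of 123 occupy positions 6–7 → each gets rank 7.

7, 3, 8, 1, 5, 7, 3, 5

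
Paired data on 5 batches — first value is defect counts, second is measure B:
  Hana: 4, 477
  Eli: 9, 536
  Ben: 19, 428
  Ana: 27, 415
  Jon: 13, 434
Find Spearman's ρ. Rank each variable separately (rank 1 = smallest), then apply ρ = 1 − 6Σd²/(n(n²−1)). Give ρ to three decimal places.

-0.900

Ranks of variable 1: 1, 2, 4, 5, 3
Ranks of variable 2: 4, 5, 2, 1, 3
d = r₁ − r₂: -3, -3, 2, 4, 0
d²: 9, 9, 4, 16, 0; Σd² = 38
ρ = 1 − 6·38/(5·24) = 1 − 228/120 = -0.900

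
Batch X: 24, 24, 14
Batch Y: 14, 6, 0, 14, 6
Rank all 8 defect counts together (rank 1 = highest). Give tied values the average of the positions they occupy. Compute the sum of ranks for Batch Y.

Sorted (descending): 24, 24, 14, 14, 14, 6, 6, 0
The 2 values of 24 occupy positions 1–2 → average rank (1+2)/2 = 1.5.
The 3 values of 14 occupy positions 3–5 → average rank 4.
The 2 values of 6 occupy positions 6–7 → average rank (6+7)/2 = 6.5.
Batch Y values → pooled ranks: 14→4, 6→6.5, 0→8, 14→4, 6→6.5
Rank sum = 4 + 6.5 + 8 + 4 + 6.5 = 29

29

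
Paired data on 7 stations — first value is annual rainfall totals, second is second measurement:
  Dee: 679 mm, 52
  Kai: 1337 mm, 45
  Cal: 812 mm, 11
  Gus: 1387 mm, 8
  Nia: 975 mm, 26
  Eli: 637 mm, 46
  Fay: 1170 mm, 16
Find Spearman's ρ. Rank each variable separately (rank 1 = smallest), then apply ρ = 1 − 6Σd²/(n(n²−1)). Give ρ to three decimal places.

Ranks of variable 1: 2, 6, 3, 7, 4, 1, 5
Ranks of variable 2: 7, 5, 2, 1, 4, 6, 3
d = r₁ − r₂: -5, 1, 1, 6, 0, -5, 2
d²: 25, 1, 1, 36, 0, 25, 4; Σd² = 92
ρ = 1 − 6·92/(7·48) = 1 − 552/336 = -0.643

-0.643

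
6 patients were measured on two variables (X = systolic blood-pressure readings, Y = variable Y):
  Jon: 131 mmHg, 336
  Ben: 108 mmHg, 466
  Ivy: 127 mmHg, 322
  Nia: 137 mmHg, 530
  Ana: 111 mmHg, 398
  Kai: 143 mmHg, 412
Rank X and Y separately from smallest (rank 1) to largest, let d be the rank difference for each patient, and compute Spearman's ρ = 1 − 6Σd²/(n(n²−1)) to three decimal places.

Ranks of variable 1: 4, 1, 3, 5, 2, 6
Ranks of variable 2: 2, 5, 1, 6, 3, 4
d = r₁ − r₂: 2, -4, 2, -1, -1, 2
d²: 4, 16, 4, 1, 1, 4; Σd² = 30
ρ = 1 − 6·30/(6·35) = 1 − 180/210 = 0.143

0.143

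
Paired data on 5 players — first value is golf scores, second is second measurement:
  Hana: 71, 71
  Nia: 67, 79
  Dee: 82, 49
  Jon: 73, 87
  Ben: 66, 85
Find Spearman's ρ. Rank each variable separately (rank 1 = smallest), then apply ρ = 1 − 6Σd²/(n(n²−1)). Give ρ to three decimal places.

Ranks of variable 1: 3, 2, 5, 4, 1
Ranks of variable 2: 2, 3, 1, 5, 4
d = r₁ − r₂: 1, -1, 4, -1, -3
d²: 1, 1, 16, 1, 9; Σd² = 28
ρ = 1 − 6·28/(5·24) = 1 − 168/120 = -0.400

-0.400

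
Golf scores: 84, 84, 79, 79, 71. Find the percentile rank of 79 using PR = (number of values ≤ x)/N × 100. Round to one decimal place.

N = 5.
Strictly below 79: 1. Equal to 79: 2.
PR = 3/5 × 100 = 60.0

60.0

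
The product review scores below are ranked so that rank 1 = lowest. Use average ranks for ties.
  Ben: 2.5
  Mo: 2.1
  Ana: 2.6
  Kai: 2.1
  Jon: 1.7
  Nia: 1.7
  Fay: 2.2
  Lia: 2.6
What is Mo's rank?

Sorted (ascending): 1.7, 1.7, 2.1, 2.1, 2.2, 2.5, 2.6, 2.6
The 2 values of 1.7 occupy positions 1–2 → average rank (1+2)/2 = 1.5.
The 2 values of 2.1 occupy positions 3–4 → average rank (3+4)/2 = 3.5.
The 2 values of 2.6 occupy positions 7–8 → average rank (7+8)/2 = 7.5.
Mo has value 2.1 → rank 3.5.

3.5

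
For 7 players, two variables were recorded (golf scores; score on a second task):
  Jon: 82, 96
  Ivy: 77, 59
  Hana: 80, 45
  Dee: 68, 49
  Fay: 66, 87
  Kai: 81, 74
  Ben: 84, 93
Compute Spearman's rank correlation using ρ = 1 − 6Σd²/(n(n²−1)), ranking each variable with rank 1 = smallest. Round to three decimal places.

Ranks of variable 1: 6, 3, 4, 2, 1, 5, 7
Ranks of variable 2: 7, 3, 1, 2, 5, 4, 6
d = r₁ − r₂: -1, 0, 3, 0, -4, 1, 1
d²: 1, 0, 9, 0, 16, 1, 1; Σd² = 28
ρ = 1 − 6·28/(7·48) = 1 − 168/336 = 0.500

0.500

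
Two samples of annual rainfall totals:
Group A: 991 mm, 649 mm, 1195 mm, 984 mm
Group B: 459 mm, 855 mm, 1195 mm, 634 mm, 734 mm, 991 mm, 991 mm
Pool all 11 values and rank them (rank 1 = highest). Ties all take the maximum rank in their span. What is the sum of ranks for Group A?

Sorted (descending): 1195, 1195, 991, 991, 991, 984, 855, 734, 649, 634, 459
The 2 values of 1195 occupy positions 1–2 → each gets rank 2.
The 3 values of 991 occupy positions 3–5 → each gets rank 5.
Group A values → pooled ranks: 991→5, 649→9, 1195→2, 984→6
Rank sum = 5 + 9 + 2 + 6 = 22

22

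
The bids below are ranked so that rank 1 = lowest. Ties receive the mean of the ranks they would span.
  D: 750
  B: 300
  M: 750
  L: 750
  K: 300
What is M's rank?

4

Sorted (ascending): 300, 300, 750, 750, 750
The 2 values of 300 occupy positions 1–2 → average rank (1+2)/2 = 1.5.
The 3 values of 750 occupy positions 3–5 → average rank 4.
M has value 750 → rank 4.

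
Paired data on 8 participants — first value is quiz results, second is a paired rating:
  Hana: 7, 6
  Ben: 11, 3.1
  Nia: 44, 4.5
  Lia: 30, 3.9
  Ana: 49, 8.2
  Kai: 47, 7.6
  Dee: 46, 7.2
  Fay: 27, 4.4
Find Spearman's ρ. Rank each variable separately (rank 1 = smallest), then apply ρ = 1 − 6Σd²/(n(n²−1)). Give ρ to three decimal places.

Ranks of variable 1: 1, 2, 5, 4, 8, 7, 6, 3
Ranks of variable 2: 5, 1, 4, 2, 8, 7, 6, 3
d = r₁ − r₂: -4, 1, 1, 2, 0, 0, 0, 0
d²: 16, 1, 1, 4, 0, 0, 0, 0; Σd² = 22
ρ = 1 − 6·22/(8·63) = 1 − 132/504 = 0.738

0.738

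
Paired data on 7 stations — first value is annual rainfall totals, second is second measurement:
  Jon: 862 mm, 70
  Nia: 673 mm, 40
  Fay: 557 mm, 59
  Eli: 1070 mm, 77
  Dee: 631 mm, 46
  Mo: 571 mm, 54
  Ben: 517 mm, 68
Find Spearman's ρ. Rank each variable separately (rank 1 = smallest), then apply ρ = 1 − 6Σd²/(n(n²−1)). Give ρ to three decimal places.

Ranks of variable 1: 6, 5, 2, 7, 4, 3, 1
Ranks of variable 2: 6, 1, 4, 7, 2, 3, 5
d = r₁ − r₂: 0, 4, -2, 0, 2, 0, -4
d²: 0, 16, 4, 0, 4, 0, 16; Σd² = 40
ρ = 1 − 6·40/(7·48) = 1 − 240/336 = 0.286

0.286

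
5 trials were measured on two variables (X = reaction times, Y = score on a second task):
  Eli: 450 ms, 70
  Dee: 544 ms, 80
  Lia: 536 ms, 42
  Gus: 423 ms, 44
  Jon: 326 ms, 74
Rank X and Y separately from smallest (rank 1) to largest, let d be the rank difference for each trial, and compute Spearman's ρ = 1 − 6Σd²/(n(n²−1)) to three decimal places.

Ranks of variable 1: 3, 5, 4, 2, 1
Ranks of variable 2: 3, 5, 1, 2, 4
d = r₁ − r₂: 0, 0, 3, 0, -3
d²: 0, 0, 9, 0, 9; Σd² = 18
ρ = 1 − 6·18/(5·24) = 1 − 108/120 = 0.100

0.100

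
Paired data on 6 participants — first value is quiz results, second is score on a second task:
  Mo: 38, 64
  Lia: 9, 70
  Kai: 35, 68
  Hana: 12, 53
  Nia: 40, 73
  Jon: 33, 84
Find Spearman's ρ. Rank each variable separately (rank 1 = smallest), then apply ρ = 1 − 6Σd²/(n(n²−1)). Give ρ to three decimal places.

Ranks of variable 1: 5, 1, 4, 2, 6, 3
Ranks of variable 2: 2, 4, 3, 1, 5, 6
d = r₁ − r₂: 3, -3, 1, 1, 1, -3
d²: 9, 9, 1, 1, 1, 9; Σd² = 30
ρ = 1 − 6·30/(6·35) = 1 − 180/210 = 0.143

0.143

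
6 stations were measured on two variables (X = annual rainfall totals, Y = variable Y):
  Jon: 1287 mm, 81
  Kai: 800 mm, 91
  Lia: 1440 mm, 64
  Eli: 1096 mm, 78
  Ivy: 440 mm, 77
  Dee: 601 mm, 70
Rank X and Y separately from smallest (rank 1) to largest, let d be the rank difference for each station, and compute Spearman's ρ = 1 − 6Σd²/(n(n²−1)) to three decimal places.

Ranks of variable 1: 5, 3, 6, 4, 1, 2
Ranks of variable 2: 5, 6, 1, 4, 3, 2
d = r₁ − r₂: 0, -3, 5, 0, -2, 0
d²: 0, 9, 25, 0, 4, 0; Σd² = 38
ρ = 1 − 6·38/(6·35) = 1 − 228/210 = -0.086

-0.086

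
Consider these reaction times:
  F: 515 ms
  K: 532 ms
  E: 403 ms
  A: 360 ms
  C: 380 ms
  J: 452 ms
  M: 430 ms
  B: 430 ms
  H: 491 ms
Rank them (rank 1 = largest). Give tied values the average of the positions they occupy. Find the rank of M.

5.5

Sorted (descending): 532, 515, 491, 452, 430, 430, 403, 380, 360
The 2 values of 430 occupy positions 5–6 → average rank (5+6)/2 = 5.5.
M has value 430 ms → rank 5.5.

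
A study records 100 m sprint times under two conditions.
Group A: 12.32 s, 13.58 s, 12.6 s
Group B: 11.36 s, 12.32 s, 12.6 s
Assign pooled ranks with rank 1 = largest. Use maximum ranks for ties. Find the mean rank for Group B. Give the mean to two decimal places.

4.67

Sorted (descending): 13.58, 12.6, 12.6, 12.32, 12.32, 11.36
The 2 values of 12.6 occupy positions 2–3 → each gets rank 3.
The 2 values of 12.32 occupy positions 4–5 → each gets rank 5.
Group B values → pooled ranks: 11.36→6, 12.32→5, 12.6→3
Mean rank = (6 + 5 + 3) / 3 = 4.67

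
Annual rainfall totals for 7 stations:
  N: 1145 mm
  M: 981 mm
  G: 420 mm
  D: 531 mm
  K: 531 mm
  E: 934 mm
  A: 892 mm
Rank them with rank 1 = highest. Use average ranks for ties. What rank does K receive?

Sorted (descending): 1145, 981, 934, 892, 531, 531, 420
The 2 values of 531 occupy positions 5–6 → average rank (5+6)/2 = 5.5.
K has value 531 mm → rank 5.5.

5.5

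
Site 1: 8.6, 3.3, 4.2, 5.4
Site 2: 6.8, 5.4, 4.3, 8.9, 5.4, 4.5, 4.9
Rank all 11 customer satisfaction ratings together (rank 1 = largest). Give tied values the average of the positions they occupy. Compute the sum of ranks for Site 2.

38

Sorted (descending): 8.9, 8.6, 6.8, 5.4, 5.4, 5.4, 4.9, 4.5, 4.3, 4.2, 3.3
The 3 values of 5.4 occupy positions 4–6 → average rank 5.
Site 2 values → pooled ranks: 6.8→3, 5.4→5, 4.3→9, 8.9→1, 5.4→5, 4.5→8, 4.9→7
Rank sum = 3 + 5 + 9 + 1 + 5 + 8 + 7 = 38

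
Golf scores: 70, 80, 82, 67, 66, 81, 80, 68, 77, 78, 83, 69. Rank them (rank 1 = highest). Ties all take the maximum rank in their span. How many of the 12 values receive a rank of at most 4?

3

Sorted (descending): 83, 82, 81, 80, 80, 78, 77, 70, 69, 68, 67, 66
The 2 values of 80 occupy positions 4–5 → each gets rank 5.
Ranks ≤ 4: {1, 2, 3} → 3 values.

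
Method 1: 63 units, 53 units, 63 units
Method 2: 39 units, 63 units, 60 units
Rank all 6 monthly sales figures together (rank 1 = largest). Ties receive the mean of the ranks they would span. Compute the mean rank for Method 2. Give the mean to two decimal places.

Sorted (descending): 63, 63, 63, 60, 53, 39
The 3 values of 63 occupy positions 1–3 → average rank 2.
Method 2 values → pooled ranks: 39→6, 63→2, 60→4
Mean rank = (6 + 2 + 4) / 3 = 4.00

4.00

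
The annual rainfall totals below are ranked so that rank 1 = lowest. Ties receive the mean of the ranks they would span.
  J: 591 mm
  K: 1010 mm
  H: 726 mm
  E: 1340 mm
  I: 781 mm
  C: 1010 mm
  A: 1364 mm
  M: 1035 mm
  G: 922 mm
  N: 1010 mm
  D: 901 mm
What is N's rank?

7

Sorted (ascending): 591, 726, 781, 901, 922, 1010, 1010, 1010, 1035, 1340, 1364
The 3 values of 1010 occupy positions 6–8 → average rank 7.
N has value 1010 mm → rank 7.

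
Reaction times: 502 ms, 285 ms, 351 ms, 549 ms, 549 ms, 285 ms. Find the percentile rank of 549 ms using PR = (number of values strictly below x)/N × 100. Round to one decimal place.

66.7

N = 6.
Strictly below 549: 4. Equal to 549: 2.
PR = 4/6 × 100 = 66.7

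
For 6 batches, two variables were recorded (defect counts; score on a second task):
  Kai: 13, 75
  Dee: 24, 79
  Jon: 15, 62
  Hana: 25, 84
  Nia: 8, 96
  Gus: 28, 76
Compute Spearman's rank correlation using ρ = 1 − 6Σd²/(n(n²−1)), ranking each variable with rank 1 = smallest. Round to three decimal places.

-0.086

Ranks of variable 1: 2, 4, 3, 5, 1, 6
Ranks of variable 2: 2, 4, 1, 5, 6, 3
d = r₁ − r₂: 0, 0, 2, 0, -5, 3
d²: 0, 0, 4, 0, 25, 9; Σd² = 38
ρ = 1 − 6·38/(6·35) = 1 − 228/210 = -0.086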